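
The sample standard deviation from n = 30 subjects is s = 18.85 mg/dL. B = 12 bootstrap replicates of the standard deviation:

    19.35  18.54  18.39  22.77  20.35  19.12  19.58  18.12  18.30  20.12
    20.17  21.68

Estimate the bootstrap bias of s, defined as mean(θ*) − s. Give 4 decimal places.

mean(θ*) = (19.35 + 18.54 + 18.39 + 22.77 + 20.35 + 19.12 + 19.58 + 18.12 + 18.30 + 20.12 + 20.17 + 21.68) / 12 = 19.70750
bias = 19.70750 − 18.85

bias = +0.8575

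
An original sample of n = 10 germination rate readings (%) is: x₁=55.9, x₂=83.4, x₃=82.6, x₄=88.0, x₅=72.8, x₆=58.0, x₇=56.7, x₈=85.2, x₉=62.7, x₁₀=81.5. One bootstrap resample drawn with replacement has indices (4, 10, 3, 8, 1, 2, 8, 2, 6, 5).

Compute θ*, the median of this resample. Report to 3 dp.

θ* = 83.000

Resample values: 88.0, 81.5, 82.6, 85.2, 55.9, 83.4, 85.2, 83.4, 58.0, 72.8.
Sorted: 55.9, 58.0, 72.8, 81.5, 82.6, 83.4, 83.4, 85.2, 85.2, 88.0
Median = average of the two middle values = 83.000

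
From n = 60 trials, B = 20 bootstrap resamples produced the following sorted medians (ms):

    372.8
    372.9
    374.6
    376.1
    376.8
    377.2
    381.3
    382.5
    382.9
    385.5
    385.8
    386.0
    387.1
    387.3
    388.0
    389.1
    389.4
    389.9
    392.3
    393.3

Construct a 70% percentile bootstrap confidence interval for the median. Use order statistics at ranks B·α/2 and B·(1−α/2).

α = 0.30; lower rank = 20 × 0.150 = 3; upper rank = 20 × 0.850 = 17.
The 3rd smallest replicate is 374.6; the 17th is 389.4.

(374.6, 389.4)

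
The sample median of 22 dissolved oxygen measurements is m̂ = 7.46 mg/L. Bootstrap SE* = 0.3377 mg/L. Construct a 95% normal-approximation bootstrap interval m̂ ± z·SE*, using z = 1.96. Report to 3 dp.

Margin = 1.96 × 0.3377 = 0.6619
Interval: 7.46 ± 0.6619

(6.798, 8.122)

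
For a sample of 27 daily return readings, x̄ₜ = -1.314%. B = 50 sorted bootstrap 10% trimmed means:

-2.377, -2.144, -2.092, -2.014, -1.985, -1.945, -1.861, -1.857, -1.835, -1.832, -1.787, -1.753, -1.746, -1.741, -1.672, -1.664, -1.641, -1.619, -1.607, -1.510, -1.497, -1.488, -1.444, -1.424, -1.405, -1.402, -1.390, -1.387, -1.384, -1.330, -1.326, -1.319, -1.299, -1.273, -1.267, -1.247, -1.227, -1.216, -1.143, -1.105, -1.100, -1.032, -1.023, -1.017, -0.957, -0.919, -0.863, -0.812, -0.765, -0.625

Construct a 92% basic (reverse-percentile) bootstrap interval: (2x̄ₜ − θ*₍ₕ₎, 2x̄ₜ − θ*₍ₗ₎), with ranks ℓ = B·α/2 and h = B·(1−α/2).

(-1.816, -0.484)

Percentile endpoints at ranks 2 and 48: θ*₍2₎ = -2.144, θ*₍48₎ = -0.812.
Basic interval reflects these around x̄ₜ:
  lower = 2 × -1.314 − -0.812 = -1.816
  upper = 2 × -1.314 − -2.144 = -0.484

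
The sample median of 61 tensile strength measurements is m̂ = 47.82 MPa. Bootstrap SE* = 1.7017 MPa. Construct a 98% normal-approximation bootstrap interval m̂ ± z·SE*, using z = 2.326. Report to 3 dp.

Margin = 2.326 × 1.7017 = 3.9582
Interval: 47.82 ± 3.9582

(43.862, 51.778)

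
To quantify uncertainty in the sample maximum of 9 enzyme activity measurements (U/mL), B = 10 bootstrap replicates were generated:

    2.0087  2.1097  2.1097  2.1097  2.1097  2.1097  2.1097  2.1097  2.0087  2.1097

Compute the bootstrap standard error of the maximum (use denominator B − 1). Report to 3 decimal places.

SE* = 0.043

Bootstrap SE is the standard deviation of the 10 replicate maximums.
Mean of replicates: (2.0087 + 2.1097 + 2.1097 + 2.1097 + 2.1097 + 2.1097 + 2.1097 + 2.1097 + 2.0087 + 2.1097) / 10 = 20.89500 / 10 = 2.08950
Sum of squared deviations: (−0.08080)² + (+0.02020)² + (+0.02020)² + (+0.02020)² + (+0.02020)² + (+0.02020)² + (+0.02020)² + (+0.02020)² + (−0.08080)² + (+0.02020)² = 0.01632
Variance = 0.01632 / 9 = 0.00181
SE* = √0.00181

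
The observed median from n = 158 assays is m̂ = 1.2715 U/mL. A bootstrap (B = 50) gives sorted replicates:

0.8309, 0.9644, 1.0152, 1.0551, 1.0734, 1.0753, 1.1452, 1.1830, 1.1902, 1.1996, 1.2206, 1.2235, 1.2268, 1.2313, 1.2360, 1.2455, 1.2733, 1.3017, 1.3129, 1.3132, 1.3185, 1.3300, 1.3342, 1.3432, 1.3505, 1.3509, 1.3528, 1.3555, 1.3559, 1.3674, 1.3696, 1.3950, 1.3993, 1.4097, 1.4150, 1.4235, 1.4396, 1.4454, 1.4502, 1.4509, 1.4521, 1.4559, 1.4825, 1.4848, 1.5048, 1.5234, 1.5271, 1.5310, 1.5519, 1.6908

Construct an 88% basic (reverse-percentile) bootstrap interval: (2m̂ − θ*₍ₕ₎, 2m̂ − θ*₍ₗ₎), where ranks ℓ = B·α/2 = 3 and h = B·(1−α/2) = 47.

Percentile endpoints at ranks 3 and 47: θ*₍3₎ = 1.0152, θ*₍47₎ = 1.5271.
Basic interval reflects these around m̂:
  lower = 2 × 1.2715 − 1.5271 = 1.0159
  upper = 2 × 1.2715 − 1.0152 = 1.5278

(1.0159, 1.5278)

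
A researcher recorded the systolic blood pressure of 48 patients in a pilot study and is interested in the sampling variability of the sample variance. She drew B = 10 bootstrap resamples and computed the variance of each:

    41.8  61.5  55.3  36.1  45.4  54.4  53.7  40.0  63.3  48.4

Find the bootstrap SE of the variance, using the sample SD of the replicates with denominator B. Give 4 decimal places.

Bootstrap SE is the standard deviation of the 10 replicate variances.
Mean of replicates: (41.8 + 61.5 + 55.3 + 36.1 + 45.4 + 54.4 + 53.7 + 40.0 + 63.3 + 48.4) / 10 = 499.90000 / 10 = 49.99000
Sum of squared deviations: (−8.19000)² + (+11.51000)² + (+5.31000)² + (−13.89000)² + (−4.59000)² + (+4.41000)² + (+3.71000)² + (−9.99000)² + (+13.31000)² + (−1.59000)² = 754.44900
Variance = 754.44900 / 10 = 75.44490
SE* = √75.44490

SE* = 8.6859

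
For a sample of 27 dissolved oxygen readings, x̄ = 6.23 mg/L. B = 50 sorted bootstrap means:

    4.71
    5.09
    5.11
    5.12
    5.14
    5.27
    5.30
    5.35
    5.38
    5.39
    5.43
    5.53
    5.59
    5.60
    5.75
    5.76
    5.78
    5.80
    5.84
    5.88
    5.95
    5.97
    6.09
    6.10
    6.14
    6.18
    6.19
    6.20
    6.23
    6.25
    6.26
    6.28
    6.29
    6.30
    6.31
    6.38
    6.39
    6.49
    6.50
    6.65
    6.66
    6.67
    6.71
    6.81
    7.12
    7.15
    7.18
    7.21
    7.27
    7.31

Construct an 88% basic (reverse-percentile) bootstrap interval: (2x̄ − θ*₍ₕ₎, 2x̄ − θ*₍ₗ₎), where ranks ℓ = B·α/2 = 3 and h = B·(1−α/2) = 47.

Percentile endpoints at ranks 3 and 47: θ*₍3₎ = 5.11, θ*₍47₎ = 7.18.
Basic interval reflects these around x̄:
  lower = 2 × 6.23 − 7.18 = 5.28
  upper = 2 × 6.23 − 5.11 = 7.35

(5.28, 7.35)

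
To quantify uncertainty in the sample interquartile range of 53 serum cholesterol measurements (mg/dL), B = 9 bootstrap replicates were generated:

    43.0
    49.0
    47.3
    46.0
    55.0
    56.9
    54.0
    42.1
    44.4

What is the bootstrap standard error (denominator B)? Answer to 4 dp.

SE* = 5.1517

Bootstrap SE is the standard deviation of the 9 replicate interquartile ranges.
Mean of replicates: (43.0 + 49.0 + 47.3 + 46.0 + 55.0 + 56.9 + 54.0 + 42.1 + 44.4) / 9 = 437.70000 / 9 = 48.63333
Sum of squared deviations: (−5.63333)² + (+0.36667)² + (−1.33333)² + (−2.63333)² + (+6.36667)² + (+8.26667)² + (+5.36667)² + (−6.53333)² + (−4.23333)² = 238.86000
Variance = 238.86000 / 9 = 26.54000
SE* = √26.54000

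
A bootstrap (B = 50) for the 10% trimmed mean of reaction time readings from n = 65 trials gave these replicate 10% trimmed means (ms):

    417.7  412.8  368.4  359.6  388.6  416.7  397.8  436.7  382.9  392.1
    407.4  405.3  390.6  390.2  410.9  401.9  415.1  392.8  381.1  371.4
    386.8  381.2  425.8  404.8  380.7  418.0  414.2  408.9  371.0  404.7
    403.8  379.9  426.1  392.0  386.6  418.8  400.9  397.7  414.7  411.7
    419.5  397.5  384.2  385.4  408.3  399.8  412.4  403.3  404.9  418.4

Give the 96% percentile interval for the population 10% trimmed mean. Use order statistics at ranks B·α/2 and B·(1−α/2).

Sorted replicates: 359.6, 368.4, 371.0, 371.4, 379.9, 380.7, 381.1, 381.2, 382.9, 384.2, 385.4, 386.6, 386.8, 388.6, 390.2, 390.6, 392.0, 392.1, 392.8, 397.5, 397.7, 397.8, 399.8, 400.9, 401.9, 403.3, 403.8, 404.7, 404.8, 404.9, 405.3, 407.4, 408.3, 408.9, 410.9, 411.7, 412.4, 412.8, 414.2, 414.7, 415.1, 416.7, 417.7, 418.0, 418.4, 418.8, 419.5, 425.8, 426.1, 436.7
α = 0.04; lower rank = 50 × 0.020 = 1; upper rank = 50 × 0.980 = 49.
The 1st smallest replicate is 359.6; the 49th is 426.1.

(359.6, 426.1)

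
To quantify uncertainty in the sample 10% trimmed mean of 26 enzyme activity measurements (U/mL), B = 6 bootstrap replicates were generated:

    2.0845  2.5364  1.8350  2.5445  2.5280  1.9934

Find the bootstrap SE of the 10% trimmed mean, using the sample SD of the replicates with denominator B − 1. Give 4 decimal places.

Bootstrap SE is the standard deviation of the 6 replicate 10% trimmed means.
Mean of replicates: (2.0845 + 2.5364 + 1.8350 + 2.5445 + 2.5280 + 1.9934) / 6 = 13.52180 / 6 = 2.25363
Sum of squared deviations: (−0.16913)² + (+0.28277)² + (−0.41863)² + (+0.29087)² + (+0.27437)² + (−0.26023)² = 0.51142
Variance = 0.51142 / 5 = 0.10228
SE* = √0.10228

SE* = 0.3198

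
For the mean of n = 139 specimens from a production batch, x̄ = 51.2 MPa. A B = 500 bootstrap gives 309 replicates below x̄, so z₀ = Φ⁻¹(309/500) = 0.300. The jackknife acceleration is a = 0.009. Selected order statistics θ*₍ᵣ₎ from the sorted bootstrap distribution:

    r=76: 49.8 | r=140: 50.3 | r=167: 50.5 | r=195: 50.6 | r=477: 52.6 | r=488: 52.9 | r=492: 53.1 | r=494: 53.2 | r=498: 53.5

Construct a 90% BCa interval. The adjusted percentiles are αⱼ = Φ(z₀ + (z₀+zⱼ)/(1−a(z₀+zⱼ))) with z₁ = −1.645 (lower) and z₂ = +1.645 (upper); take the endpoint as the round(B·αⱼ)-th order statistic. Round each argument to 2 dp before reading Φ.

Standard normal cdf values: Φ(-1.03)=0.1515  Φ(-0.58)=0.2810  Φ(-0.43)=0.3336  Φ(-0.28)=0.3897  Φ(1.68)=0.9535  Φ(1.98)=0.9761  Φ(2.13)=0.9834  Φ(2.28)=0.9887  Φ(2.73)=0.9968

(49.8, 53.2)

Lower: z₀ + z₁ = 0.300 + (-1.645) = -1.345; 1 − a(z₀+z₁) = 1 − (0.009)(-1.345) = 1.0121; argument = 0.300 + (-1.345)/1.0121 = -1.0289 → -1.03.
α₁ = Φ(-1.03) = 0.1515; rank = round(500 × 0.1515) = 76; θ*₍76₎ = 49.8.
Upper: z₀ + z₂ = 1.945; 1 − a(z₀+z₂) = 0.9825; argument = 2.2797 → 2.28; α₂ = 0.9887; rank = 494; θ*₍494₎ = 53.2.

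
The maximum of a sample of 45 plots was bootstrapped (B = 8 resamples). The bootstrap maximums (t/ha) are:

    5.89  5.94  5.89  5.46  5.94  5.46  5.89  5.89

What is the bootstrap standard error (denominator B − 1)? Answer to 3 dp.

Bootstrap SE is the standard deviation of the 8 replicate maximums.
Mean of replicates: (5.89 + 5.94 + 5.89 + 5.46 + 5.94 + 5.46 + 5.89 + 5.89) / 8 = 46.3600 / 8 = 5.7950
Sum of squared deviations: (+0.0950)² + (+0.1450)² + (+0.0950)² + (−0.3350)² + (+0.1450)² + (−0.3350)² + (+0.0950)² + (+0.0950)² = 0.3026
Variance = 0.3026 / 7 = 0.0432
SE* = √0.0432

SE* = 0.208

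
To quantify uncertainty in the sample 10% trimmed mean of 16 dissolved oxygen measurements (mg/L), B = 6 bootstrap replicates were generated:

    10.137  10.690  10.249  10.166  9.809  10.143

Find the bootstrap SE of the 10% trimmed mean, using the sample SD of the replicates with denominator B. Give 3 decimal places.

Bootstrap SE is the standard deviation of the 6 replicate 10% trimmed means.
Mean of replicates: (10.137 + 10.690 + 10.249 + 10.166 + 9.809 + 10.143) / 6 = 61.1940 / 6 = 10.1990
Sum of squared deviations: (−0.0620)² + (+0.4910)² + (+0.0500)² + (−0.0330)² + (−0.3900)² + (−0.0560)² = 0.4037
Variance = 0.4037 / 6 = 0.0673
SE* = √0.0673

SE* = 0.259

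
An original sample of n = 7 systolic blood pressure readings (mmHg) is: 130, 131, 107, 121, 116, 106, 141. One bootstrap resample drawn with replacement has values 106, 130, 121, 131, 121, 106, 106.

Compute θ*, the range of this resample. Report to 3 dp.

θ* = 25.000

Range = 131 − 106 = 25.000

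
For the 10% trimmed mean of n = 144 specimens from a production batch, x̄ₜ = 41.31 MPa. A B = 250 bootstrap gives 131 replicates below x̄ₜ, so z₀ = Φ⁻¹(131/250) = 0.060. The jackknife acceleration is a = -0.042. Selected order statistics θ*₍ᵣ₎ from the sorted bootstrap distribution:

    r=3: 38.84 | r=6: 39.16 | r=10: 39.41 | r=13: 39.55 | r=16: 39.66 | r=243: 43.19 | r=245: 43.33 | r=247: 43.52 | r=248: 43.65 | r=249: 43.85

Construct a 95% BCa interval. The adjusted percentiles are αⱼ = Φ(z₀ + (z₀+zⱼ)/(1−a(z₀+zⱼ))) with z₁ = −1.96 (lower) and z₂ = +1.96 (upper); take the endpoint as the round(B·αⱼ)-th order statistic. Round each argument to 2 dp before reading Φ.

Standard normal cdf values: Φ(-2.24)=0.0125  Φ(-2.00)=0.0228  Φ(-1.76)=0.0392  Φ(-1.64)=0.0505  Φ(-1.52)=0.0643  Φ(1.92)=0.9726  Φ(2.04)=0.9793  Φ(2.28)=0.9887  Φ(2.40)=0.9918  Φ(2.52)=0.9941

Lower: z₀ + z₁ = 0.060 + (-1.960) = -1.900; 1 − a(z₀+z₁) = 1 − (-0.042)(-1.900) = 0.9202; argument = 0.060 + (-1.900)/0.9202 = -2.0048 → -2.00.
α₁ = Φ(-2.00) = 0.0228; rank = round(250 × 0.0228) = 6; θ*₍6₎ = 39.16.
Upper: z₀ + z₂ = 2.020; 1 − a(z₀+z₂) = 1.0848; argument = 1.9220 → 1.92; α₂ = 0.9726; rank = 243; θ*₍243₎ = 43.19.

(39.16, 43.19)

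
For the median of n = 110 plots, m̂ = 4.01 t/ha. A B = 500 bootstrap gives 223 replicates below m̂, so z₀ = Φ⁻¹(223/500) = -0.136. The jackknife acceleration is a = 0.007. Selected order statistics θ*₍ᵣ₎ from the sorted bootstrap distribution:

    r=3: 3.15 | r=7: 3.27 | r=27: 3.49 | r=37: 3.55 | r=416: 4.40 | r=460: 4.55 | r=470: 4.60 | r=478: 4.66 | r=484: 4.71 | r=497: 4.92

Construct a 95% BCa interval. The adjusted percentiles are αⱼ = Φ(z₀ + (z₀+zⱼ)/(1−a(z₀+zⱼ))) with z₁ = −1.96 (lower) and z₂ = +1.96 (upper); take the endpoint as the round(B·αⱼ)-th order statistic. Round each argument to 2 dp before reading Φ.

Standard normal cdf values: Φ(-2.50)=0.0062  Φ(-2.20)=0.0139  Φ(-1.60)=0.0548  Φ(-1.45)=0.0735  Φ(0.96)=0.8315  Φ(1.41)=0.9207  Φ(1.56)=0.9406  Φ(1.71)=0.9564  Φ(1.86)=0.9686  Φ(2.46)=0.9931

Lower: z₀ + z₁ = -0.136 + (-1.960) = -2.096; 1 − a(z₀+z₁) = 1 − (0.007)(-2.096) = 1.0147; argument = -0.136 + (-2.096)/1.0147 = -2.2017 → -2.20.
α₁ = Φ(-2.20) = 0.0139; rank = round(500 × 0.0139) = 7; θ*₍7₎ = 3.27.
Upper: z₀ + z₂ = 1.824; 1 − a(z₀+z₂) = 0.9872; argument = 1.7116 → 1.71; α₂ = 0.9564; rank = 478; θ*₍478₎ = 4.66.

(3.27, 4.66)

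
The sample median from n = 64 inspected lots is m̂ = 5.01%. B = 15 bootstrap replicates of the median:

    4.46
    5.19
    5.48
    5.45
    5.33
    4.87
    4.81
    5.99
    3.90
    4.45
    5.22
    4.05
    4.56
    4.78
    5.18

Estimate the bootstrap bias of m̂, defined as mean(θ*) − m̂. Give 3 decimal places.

bias = −0.095

mean(θ*) = (4.46 + 5.19 + 5.48 + 5.45 + 5.33 + 4.87 + 4.81 + 5.99 + 3.90 + 4.45 + 5.22 + 4.05 + 4.56 + 4.78 + 5.18) / 15 = 4.9147
bias = 4.9147 − 5.01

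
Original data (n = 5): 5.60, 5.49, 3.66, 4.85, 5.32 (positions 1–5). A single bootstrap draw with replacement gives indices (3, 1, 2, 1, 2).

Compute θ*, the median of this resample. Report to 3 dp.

θ* = 5.490

Resample values: 3.66, 5.60, 5.49, 5.60, 5.49.
Sorted: 3.66, 5.49, 5.49, 5.60, 5.60
Median = middle value = 5.490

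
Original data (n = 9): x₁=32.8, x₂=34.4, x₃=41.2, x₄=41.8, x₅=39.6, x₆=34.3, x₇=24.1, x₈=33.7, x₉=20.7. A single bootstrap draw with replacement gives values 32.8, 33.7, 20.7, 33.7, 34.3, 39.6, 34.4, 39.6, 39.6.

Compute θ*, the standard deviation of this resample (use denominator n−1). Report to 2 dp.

Mean = 34.2667; sum of squared deviations = 272.2000
s² = 272.2000 / 8 = 34.0250
s = √34.0250 = 5.83

θ* = 5.83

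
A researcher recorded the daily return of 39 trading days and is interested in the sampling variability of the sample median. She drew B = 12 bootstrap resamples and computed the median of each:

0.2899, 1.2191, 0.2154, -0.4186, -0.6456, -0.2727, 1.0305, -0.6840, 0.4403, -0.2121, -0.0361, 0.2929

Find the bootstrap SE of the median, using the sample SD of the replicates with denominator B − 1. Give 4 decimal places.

SE* = 0.6041

Bootstrap SE is the standard deviation of the 12 replicate medians.
Mean of replicates: (0.2899 + 1.2191 + 0.2154 + (-0.4186) + (-0.6456) + (-0.2727) + 1.0305 + (-0.6840) + 0.4403 + (-0.2121) + (-0.0361) + 0.2929) / 12 = 1.21900 / 12 = 0.10158
Sum of squared deviations: (+0.18832)² + (+1.11752)² + (+0.11382)² + (−0.52018)² + (−0.74718)² + (−0.37428)² + (+0.92892)² + (−0.78558)² + (+0.33872)² + (−0.31368)² + (−0.13768)² + (+0.19132)² = 4.01493
Variance = 4.01493 / 11 = 0.36499
SE* = √0.36499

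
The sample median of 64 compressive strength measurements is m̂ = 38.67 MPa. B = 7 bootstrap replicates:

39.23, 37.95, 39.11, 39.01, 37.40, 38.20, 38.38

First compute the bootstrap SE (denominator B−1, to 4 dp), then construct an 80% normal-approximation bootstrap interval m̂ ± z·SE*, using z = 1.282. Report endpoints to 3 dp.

(37.798, 39.542)

Mean of replicates = 38.4686; sum of squared deviations = 2.7751; SE* = √(2.7751/6) = 0.6801
Margin = 1.282 × 0.6801 = 0.8719
Interval: 38.67 ± 0.8719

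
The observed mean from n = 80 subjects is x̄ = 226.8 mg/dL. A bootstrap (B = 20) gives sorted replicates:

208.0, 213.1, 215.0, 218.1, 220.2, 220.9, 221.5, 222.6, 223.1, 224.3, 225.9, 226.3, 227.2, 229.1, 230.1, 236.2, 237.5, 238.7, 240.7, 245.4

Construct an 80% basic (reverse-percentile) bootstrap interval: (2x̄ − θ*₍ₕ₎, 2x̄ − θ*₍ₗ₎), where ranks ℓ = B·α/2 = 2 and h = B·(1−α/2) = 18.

(214.9, 240.5)

Percentile endpoints at ranks 2 and 18: θ*₍2₎ = 213.1, θ*₍18₎ = 238.7.
Basic interval reflects these around x̄:
  lower = 2 × 226.8 − 238.7 = 214.9
  upper = 2 × 226.8 − 213.1 = 240.5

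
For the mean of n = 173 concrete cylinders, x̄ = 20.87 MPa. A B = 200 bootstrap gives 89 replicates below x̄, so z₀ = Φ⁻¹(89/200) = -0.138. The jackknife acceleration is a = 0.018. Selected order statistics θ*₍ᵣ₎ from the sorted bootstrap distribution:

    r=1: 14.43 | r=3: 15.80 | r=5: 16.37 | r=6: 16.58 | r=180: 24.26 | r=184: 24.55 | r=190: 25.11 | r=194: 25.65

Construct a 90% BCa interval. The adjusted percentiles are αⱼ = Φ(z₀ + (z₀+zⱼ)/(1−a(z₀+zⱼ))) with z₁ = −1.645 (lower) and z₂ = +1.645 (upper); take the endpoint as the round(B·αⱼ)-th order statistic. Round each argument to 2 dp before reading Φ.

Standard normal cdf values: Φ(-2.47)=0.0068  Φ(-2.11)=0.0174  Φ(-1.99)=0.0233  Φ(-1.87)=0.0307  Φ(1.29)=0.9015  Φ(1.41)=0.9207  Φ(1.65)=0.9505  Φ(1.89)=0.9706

(16.58, 24.55)

Lower: z₀ + z₁ = -0.138 + (-1.645) = -1.783; 1 − a(z₀+z₁) = 1 − (0.018)(-1.783) = 1.0321; argument = -0.138 + (-1.783)/1.0321 = -1.8656 → -1.87.
α₁ = Φ(-1.87) = 0.0307; rank = round(200 × 0.0307) = 6; θ*₍6₎ = 16.58.
Upper: z₀ + z₂ = 1.507; 1 − a(z₀+z₂) = 0.9729; argument = 1.4110 → 1.41; α₂ = 0.9207; rank = 184; θ*₍184₎ = 24.55.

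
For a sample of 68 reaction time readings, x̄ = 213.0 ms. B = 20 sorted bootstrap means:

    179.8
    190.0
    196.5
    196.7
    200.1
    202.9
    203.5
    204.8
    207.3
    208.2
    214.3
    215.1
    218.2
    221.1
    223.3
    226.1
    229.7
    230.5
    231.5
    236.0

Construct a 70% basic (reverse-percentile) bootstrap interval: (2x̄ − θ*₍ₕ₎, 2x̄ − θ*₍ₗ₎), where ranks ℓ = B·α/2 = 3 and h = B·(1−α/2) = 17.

Percentile endpoints at ranks 3 and 17: θ*₍3₎ = 196.5, θ*₍17₎ = 229.7.
Basic interval reflects these around x̄:
  lower = 2 × 213.0 − 229.7 = 196.3
  upper = 2 × 213.0 − 196.5 = 229.5

(196.3, 229.5)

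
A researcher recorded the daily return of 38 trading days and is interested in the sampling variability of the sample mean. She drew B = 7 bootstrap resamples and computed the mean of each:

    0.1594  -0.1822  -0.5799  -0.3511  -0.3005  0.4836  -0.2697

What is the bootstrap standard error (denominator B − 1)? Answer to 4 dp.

SE* = 0.3560

Bootstrap SE is the standard deviation of the 7 replicate means.
Mean of replicates: (0.1594 + (-0.1822) + (-0.5799) + (-0.3511) + (-0.3005) + 0.4836 + (-0.2697)) / 7 = -1.04040 / 7 = -0.14863
Sum of squared deviations: (+0.30803)² + (−0.03357)² + (−0.43127)² + (−0.20247)² + (−0.15187)² + (+0.63223)² + (−0.12107)² = 0.76043
Variance = 0.76043 / 6 = 0.12674
SE* = √0.12674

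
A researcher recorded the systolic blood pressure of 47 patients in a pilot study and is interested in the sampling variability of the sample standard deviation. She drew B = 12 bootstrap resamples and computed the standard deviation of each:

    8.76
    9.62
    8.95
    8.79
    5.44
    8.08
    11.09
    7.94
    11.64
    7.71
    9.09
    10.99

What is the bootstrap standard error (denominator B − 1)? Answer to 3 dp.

Bootstrap SE is the standard deviation of the 12 replicate standard deviations.
Mean of replicates: (8.76 + 9.62 + 8.95 + 8.79 + 5.44 + 8.08 + 11.09 + 7.94 + 11.64 + 7.71 + 9.09 + 10.99) / 12 = 108.1000 / 12 = 9.0083
Sum of squared deviations: (−0.2483)² + (+0.6117)² + (−0.0583)² + (−0.2183)² + (−3.5683)² + (−0.9283)² + (+2.0817)² + (−1.0683)² + (+2.6317)² + (−1.2983)² + (+0.0817)² + (+1.9817)² = 32.1014
Variance = 32.1014 / 11 = 2.9183
SE* = √2.9183

SE* = 1.708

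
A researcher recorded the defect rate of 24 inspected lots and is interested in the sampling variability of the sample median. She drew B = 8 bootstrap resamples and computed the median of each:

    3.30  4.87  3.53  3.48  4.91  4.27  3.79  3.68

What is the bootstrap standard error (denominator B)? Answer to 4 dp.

Bootstrap SE is the standard deviation of the 8 replicate medians.
Mean of replicates: (3.30 + 4.87 + 3.53 + 3.48 + 4.91 + 4.27 + 3.79 + 3.68) / 8 = 31.83000 / 8 = 3.97875
Sum of squared deviations: (−0.67875)² + (+0.89125)² + (−0.44875)² + (−0.49875)² + (+0.93125)² + (+0.29125)² + (−0.18875)² + (−0.29875)² = 2.78209
Variance = 2.78209 / 8 = 0.34776
SE* = √0.34776

SE* = 0.5897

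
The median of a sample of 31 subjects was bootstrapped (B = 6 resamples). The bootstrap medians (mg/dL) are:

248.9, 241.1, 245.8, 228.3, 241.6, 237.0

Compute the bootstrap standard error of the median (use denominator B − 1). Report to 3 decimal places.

SE* = 7.229

Bootstrap SE is the standard deviation of the 6 replicate medians.
Mean of replicates: (248.9 + 241.1 + 245.8 + 228.3 + 241.6 + 237.0) / 6 = 1442.7000 / 6 = 240.4500
Sum of squared deviations: (+8.4500)² + (+0.6500)² + (+5.3500)² + (−12.1500)² + (+1.1500)² + (−3.4500)² = 261.2950
Variance = 261.2950 / 5 = 52.2590
SE* = √52.2590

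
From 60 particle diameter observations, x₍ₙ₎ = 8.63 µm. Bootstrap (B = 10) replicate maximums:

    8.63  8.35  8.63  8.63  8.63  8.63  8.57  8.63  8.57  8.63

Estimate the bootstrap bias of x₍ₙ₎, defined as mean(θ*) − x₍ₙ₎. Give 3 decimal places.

bias = −0.040

mean(θ*) = (8.63 + 8.35 + 8.63 + 8.63 + 8.63 + 8.63 + 8.57 + 8.63 + 8.57 + 8.63) / 10 = 8.5900
bias = 8.5900 − 8.63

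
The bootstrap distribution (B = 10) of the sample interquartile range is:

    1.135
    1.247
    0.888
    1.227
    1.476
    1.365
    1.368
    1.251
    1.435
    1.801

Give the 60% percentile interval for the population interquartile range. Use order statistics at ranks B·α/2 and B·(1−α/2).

Sorted replicates: 0.888, 1.135, 1.227, 1.247, 1.251, 1.365, 1.368, 1.435, 1.476, 1.801
α = 0.40; lower rank = 10 × 0.200 = 2; upper rank = 10 × 0.800 = 8.
The 2nd smallest replicate is 1.135; the 8th is 1.435.

(1.135, 1.435)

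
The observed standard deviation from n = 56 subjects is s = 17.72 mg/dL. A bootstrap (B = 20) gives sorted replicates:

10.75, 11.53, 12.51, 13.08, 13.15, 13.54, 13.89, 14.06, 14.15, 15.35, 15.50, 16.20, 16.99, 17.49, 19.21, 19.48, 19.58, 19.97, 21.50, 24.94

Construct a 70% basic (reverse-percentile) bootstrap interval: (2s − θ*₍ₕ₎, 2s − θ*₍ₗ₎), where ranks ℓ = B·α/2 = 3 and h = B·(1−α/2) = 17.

Percentile endpoints at ranks 3 and 17: θ*₍3₎ = 12.51, θ*₍17₎ = 19.58.
Basic interval reflects these around s:
  lower = 2 × 17.72 − 19.58 = 15.86
  upper = 2 × 17.72 − 12.51 = 22.93

(15.86, 22.93)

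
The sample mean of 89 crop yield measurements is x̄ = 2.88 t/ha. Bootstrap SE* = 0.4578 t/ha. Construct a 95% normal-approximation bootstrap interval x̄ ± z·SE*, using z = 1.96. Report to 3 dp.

Margin = 1.96 × 0.4578 = 0.8973
Interval: 2.88 ± 0.8973

(1.983, 3.777)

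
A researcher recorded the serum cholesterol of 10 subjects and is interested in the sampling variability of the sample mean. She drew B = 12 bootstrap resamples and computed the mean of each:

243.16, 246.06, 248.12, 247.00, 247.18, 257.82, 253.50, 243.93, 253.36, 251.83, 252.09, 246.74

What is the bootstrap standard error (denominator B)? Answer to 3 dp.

SE* = 4.239

Bootstrap SE is the standard deviation of the 12 replicate means.
Mean of replicates: (243.16 + 246.06 + 248.12 + 247.00 + 247.18 + 257.82 + 253.50 + 243.93 + 253.36 + 251.83 + 252.09 + 246.74) / 12 = 2990.7900 / 12 = 249.2325
Sum of squared deviations: (−6.0725)² + (−3.1725)² + (−1.1125)² + (−2.2325)² + (−2.0525)² + (+8.5875)² + (+4.2675)² + (−5.3025)² + (+4.1275)² + (+2.5975)² + (+2.8575)² + (−2.4925)² = 215.6088
Variance = 215.6088 / 12 = 17.9674
SE* = √17.9674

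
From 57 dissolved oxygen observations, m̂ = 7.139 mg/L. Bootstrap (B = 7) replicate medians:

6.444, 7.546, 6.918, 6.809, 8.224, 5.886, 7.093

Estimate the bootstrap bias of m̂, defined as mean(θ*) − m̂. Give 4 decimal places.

bias = −0.1504

mean(θ*) = (6.444 + 7.546 + 6.918 + 6.809 + 8.224 + 5.886 + 7.093) / 7 = 6.98857
bias = 6.98857 − 7.139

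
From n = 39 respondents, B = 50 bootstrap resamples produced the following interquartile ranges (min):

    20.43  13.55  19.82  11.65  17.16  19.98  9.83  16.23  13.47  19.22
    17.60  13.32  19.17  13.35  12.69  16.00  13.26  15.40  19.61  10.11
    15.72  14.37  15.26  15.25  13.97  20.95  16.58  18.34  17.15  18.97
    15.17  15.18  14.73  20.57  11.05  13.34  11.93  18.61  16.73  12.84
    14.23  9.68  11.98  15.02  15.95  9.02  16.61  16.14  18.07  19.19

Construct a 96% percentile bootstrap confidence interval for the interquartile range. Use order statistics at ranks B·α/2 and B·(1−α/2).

Sorted replicates: 9.02, 9.68, 9.83, 10.11, 11.05, 11.65, 11.93, 11.98, 12.69, 12.84, 13.26, 13.32, 13.34, 13.35, 13.47, 13.55, 13.97, 14.23, 14.37, 14.73, 15.02, 15.17, 15.18, 15.25, 15.26, 15.40, 15.72, 15.95, 16.00, 16.14, 16.23, 16.58, 16.61, 16.73, 17.15, 17.16, 17.60, 18.07, 18.34, 18.61, 18.97, 19.17, 19.19, 19.22, 19.61, 19.82, 19.98, 20.43, 20.57, 20.95
α = 0.04; lower rank = 50 × 0.020 = 1; upper rank = 50 × 0.980 = 49.
The 1st smallest replicate is 9.02; the 49th is 20.57.

(9.02, 20.57)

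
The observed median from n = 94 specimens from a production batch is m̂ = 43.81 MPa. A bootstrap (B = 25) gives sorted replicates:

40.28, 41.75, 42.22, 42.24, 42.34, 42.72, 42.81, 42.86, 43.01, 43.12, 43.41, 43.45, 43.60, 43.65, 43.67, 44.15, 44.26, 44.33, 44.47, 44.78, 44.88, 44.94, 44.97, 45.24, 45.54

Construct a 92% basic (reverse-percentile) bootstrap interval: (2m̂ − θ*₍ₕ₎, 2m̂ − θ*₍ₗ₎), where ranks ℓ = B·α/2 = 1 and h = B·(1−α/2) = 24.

Percentile endpoints at ranks 1 and 24: θ*₍1₎ = 40.28, θ*₍24₎ = 45.24.
Basic interval reflects these around m̂:
  lower = 2 × 43.81 − 45.24 = 42.38
  upper = 2 × 43.81 − 40.28 = 47.34

(42.38, 47.34)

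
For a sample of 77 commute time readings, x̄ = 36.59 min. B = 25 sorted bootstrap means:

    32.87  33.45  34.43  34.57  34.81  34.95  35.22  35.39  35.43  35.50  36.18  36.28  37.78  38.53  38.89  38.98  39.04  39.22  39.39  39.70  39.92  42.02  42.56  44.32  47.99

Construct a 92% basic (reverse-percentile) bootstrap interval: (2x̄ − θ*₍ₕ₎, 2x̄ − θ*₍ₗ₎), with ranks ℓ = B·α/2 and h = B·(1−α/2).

Percentile endpoints at ranks 1 and 24: θ*₍1₎ = 32.87, θ*₍24₎ = 44.32.
Basic interval reflects these around x̄:
  lower = 2 × 36.59 − 44.32 = 28.86
  upper = 2 × 36.59 − 32.87 = 40.31

(28.86, 40.31)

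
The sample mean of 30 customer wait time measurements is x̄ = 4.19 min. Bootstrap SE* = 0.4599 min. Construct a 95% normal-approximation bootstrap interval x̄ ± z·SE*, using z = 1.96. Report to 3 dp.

(3.289, 5.091)

Margin = 1.96 × 0.4599 = 0.9014
Interval: 4.19 ± 0.9014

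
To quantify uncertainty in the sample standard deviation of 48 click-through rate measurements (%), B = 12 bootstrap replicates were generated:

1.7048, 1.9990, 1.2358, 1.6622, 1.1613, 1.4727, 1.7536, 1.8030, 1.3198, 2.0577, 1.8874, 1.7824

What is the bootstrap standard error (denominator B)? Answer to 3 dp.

Bootstrap SE is the standard deviation of the 12 replicate standard deviations.
Mean of replicates: (1.7048 + 1.9990 + 1.2358 + 1.6622 + 1.1613 + 1.4727 + 1.7536 + 1.8030 + 1.3198 + 2.0577 + 1.8874 + 1.7824) / 12 = 19.83970 / 12 = 1.65331
Sum of squared deviations: (+0.05149)² + (+0.34569)² + (−0.41751)² + (+0.00889)² + (−0.49201)² + (−0.18061)² + (+0.10029)² + (+0.14969)² + (−0.33351)² + (+0.40439)² + (+0.23409)² + (+0.12909)² = 0.94993
Variance = 0.94993 / 12 = 0.07916
SE* = √0.07916

SE* = 0.281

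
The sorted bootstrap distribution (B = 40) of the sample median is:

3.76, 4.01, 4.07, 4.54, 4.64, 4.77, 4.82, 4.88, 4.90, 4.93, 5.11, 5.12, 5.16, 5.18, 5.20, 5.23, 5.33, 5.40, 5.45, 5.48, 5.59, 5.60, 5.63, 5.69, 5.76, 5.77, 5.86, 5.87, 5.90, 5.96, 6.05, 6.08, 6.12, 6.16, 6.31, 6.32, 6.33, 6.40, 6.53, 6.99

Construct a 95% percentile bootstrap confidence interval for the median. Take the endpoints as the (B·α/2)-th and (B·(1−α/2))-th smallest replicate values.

(3.76, 6.53)

α = 0.05; lower rank = 40 × 0.025 = 1; upper rank = 40 × 0.975 = 39.
The 1st smallest replicate is 3.76; the 39th is 6.53.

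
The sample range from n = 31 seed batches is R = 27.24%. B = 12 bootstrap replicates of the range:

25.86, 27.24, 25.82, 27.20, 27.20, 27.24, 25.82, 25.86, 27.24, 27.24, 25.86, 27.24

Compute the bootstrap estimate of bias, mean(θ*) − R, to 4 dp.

bias = −0.5883

mean(θ*) = (25.86 + 27.24 + 25.82 + 27.20 + 27.20 + 27.24 + 25.82 + 25.86 + 27.24 + 27.24 + 25.86 + 27.24) / 12 = 26.65167
bias = 26.65167 − 27.24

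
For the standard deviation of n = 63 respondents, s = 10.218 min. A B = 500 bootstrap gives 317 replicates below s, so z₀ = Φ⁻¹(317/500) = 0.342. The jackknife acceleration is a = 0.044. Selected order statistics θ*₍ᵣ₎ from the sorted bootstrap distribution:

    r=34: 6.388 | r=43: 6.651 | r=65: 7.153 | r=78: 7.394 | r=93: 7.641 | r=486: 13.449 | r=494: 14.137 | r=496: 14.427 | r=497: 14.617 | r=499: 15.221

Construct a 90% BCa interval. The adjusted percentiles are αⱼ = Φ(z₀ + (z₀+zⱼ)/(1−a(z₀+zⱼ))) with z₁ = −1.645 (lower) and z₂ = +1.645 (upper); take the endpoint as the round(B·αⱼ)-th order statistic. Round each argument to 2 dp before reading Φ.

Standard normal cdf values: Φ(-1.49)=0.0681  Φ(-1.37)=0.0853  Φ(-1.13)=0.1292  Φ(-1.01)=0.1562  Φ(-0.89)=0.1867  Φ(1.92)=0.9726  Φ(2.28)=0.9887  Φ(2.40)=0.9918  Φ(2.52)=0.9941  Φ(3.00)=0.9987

(7.641, 14.617)

Lower: z₀ + z₁ = 0.342 + (-1.645) = -1.303; 1 − a(z₀+z₁) = 1 − (0.044)(-1.303) = 1.0573; argument = 0.342 + (-1.303)/1.0573 = -0.8903 → -0.89.
α₁ = Φ(-0.89) = 0.1867; rank = round(500 × 0.1867) = 93; θ*₍93₎ = 7.641.
Upper: z₀ + z₂ = 1.987; 1 − a(z₀+z₂) = 0.9126; argument = 2.5194 → 2.52; α₂ = 0.9941; rank = 497; θ*₍497₎ = 14.617.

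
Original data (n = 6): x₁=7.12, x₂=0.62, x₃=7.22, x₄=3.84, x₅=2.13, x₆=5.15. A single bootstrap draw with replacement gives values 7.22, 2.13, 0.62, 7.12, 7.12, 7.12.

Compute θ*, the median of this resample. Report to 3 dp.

Sorted: 0.62, 2.13, 7.12, 7.12, 7.12, 7.22
Median = average of the two middle values = 7.120

θ* = 7.120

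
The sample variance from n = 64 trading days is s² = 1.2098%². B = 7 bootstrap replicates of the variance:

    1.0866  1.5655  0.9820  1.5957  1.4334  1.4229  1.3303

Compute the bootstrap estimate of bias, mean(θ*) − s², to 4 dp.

mean(θ*) = (1.0866 + 1.5655 + 0.9820 + 1.5957 + 1.4334 + 1.4229 + 1.3303) / 7 = 1.34520
bias = 1.34520 − 1.2098

bias = +0.1354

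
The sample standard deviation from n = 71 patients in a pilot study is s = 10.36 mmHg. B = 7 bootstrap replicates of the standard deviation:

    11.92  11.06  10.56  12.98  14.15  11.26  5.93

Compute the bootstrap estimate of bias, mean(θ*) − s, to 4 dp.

mean(θ*) = (11.92 + 11.06 + 10.56 + 12.98 + 14.15 + 11.26 + 5.93) / 7 = 11.12286
bias = 11.12286 − 10.36

bias = +0.7629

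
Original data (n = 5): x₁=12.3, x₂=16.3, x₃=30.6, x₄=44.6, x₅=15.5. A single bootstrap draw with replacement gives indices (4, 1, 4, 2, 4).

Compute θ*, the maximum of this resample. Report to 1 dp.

θ* = 44.6

Resample values: 44.6, 12.3, 44.6, 16.3, 44.6.
Maximum = 44.6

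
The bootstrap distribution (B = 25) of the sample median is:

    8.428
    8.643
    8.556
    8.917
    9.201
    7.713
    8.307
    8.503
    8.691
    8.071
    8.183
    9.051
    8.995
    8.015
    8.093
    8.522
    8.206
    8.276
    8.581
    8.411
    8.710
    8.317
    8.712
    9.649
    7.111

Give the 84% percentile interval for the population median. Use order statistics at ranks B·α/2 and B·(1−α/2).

Sorted replicates: 7.111, 7.713, 8.015, 8.071, 8.093, 8.183, 8.206, 8.276, 8.307, 8.317, 8.411, 8.428, 8.503, 8.522, 8.556, 8.581, 8.643, 8.691, 8.710, 8.712, 8.917, 8.995, 9.051, 9.201, 9.649
α = 0.16; lower rank = 25 × 0.080 = 2; upper rank = 25 × 0.920 = 23.
The 2nd smallest replicate is 7.713; the 23rd is 9.051.

(7.713, 9.051)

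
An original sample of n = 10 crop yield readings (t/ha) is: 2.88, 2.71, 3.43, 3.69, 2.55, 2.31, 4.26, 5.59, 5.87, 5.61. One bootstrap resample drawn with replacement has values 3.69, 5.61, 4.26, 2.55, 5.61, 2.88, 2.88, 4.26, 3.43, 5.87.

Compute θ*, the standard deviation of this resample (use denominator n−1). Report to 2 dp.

θ* = 1.24

Mean = 4.1040; sum of squared deviations = 13.7404
s² = 13.7404 / 9 = 1.5267
s = √1.5267 = 1.24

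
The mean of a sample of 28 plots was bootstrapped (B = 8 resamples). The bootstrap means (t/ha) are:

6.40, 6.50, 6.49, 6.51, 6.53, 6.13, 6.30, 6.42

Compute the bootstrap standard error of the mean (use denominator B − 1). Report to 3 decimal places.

Bootstrap SE is the standard deviation of the 8 replicate means.
Mean of replicates: (6.40 + 6.50 + 6.49 + 6.51 + 6.53 + 6.13 + 6.30 + 6.42) / 8 = 51.2800 / 8 = 6.4100
Sum of squared deviations: (−0.0100)² + (+0.0900)² + (+0.0800)² + (+0.1000)² + (+0.1200)² + (−0.2800)² + (−0.1100)² + (+0.0100)² = 0.1296
Variance = 0.1296 / 7 = 0.0185
SE* = √0.0185

SE* = 0.136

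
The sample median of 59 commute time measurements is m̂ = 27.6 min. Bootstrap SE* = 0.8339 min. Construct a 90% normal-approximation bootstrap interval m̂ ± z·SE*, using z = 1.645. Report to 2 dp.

Margin = 1.645 × 0.8339 = 1.372
Interval: 27.6 ± 1.372

(26.23, 28.97)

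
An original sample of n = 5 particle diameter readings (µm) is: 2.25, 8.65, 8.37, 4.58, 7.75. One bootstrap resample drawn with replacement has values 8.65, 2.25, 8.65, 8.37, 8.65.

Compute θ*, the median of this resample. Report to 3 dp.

θ* = 8.650

Sorted: 2.25, 8.37, 8.65, 8.65, 8.65
Median = middle value = 8.650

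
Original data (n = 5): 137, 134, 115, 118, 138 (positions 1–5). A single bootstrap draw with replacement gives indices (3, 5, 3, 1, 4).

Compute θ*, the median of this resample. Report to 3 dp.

Resample values: 115, 138, 115, 137, 118.
Sorted: 115, 115, 118, 137, 138
Median = middle value = 118.000

θ* = 118.000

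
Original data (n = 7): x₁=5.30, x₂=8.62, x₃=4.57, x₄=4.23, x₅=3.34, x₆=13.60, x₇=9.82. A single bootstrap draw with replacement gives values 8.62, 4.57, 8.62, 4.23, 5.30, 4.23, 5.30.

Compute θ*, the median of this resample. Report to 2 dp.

Sorted: 4.23, 4.23, 4.57, 5.30, 5.30, 8.62, 8.62
Median = middle value = 5.30

θ* = 5.30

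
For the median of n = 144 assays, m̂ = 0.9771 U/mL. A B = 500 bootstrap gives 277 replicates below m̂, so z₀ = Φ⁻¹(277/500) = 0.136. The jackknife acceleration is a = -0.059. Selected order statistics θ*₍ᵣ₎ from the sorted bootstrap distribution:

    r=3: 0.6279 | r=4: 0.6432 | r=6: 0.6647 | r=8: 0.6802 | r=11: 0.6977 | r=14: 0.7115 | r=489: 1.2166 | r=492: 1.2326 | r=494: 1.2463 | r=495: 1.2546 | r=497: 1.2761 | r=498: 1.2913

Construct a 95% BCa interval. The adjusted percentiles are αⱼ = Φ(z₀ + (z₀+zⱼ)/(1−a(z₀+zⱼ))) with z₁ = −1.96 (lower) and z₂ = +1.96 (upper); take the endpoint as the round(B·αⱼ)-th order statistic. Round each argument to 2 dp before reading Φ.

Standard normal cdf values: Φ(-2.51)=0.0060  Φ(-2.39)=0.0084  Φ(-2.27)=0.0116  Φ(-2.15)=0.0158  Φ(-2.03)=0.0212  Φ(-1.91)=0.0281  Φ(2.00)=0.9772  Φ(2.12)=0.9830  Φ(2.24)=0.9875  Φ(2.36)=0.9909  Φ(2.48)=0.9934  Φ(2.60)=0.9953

(0.7115, 1.2166)

Lower: z₀ + z₁ = 0.136 + (-1.960) = -1.824; 1 − a(z₀+z₁) = 1 − (-0.059)(-1.824) = 0.8924; argument = 0.136 + (-1.824)/0.8924 = -1.9080 → -1.91.
α₁ = Φ(-1.91) = 0.0281; rank = round(500 × 0.0281) = 14; θ*₍14₎ = 0.7115.
Upper: z₀ + z₂ = 2.096; 1 − a(z₀+z₂) = 1.1237; argument = 2.0013 → 2.00; α₂ = 0.9772; rank = 489; θ*₍489₎ = 1.2166.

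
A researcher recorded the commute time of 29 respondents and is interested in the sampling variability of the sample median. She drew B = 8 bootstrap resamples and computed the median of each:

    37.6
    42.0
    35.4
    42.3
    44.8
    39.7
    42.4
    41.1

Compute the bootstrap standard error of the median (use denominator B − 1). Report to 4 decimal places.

Bootstrap SE is the standard deviation of the 8 replicate medians.
Mean of replicates: (37.6 + 42.0 + 35.4 + 42.3 + 44.8 + 39.7 + 42.4 + 41.1) / 8 = 325.30000 / 8 = 40.66250
Sum of squared deviations: (−3.06250)² + (+1.33750)² + (−5.26250)² + (+1.63750)² + (+4.13750)² + (−0.96250)² + (+1.73750)² + (+0.43750)² = 62.79875
Variance = 62.79875 / 7 = 8.97125
SE* = √8.97125

SE* = 2.9952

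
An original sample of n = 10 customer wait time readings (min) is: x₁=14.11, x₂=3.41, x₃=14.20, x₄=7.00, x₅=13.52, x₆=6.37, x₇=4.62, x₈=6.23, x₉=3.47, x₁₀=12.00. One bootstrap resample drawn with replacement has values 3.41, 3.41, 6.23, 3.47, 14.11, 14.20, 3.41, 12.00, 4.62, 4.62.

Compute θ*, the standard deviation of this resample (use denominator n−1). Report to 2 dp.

Mean = 6.9480; sum of squared deviations = 190.4120
s² = 190.4120 / 9 = 21.1569
s = √21.1569 = 4.60

θ* = 4.60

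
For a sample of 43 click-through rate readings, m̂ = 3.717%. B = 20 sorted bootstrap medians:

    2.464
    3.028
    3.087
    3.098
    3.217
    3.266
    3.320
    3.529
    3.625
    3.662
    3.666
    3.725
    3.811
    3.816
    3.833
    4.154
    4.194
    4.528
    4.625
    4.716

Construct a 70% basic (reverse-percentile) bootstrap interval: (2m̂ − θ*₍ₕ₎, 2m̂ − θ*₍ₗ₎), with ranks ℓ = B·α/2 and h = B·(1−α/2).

Percentile endpoints at ranks 3 and 17: θ*₍3₎ = 3.087, θ*₍17₎ = 4.194.
Basic interval reflects these around m̂:
  lower = 2 × 3.717 − 4.194 = 3.240
  upper = 2 × 3.717 − 3.087 = 4.347

(3.240, 4.347)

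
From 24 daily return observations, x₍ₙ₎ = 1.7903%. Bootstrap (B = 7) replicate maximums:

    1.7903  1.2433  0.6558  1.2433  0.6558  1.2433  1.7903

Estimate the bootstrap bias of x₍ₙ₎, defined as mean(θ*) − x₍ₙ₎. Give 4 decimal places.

mean(θ*) = (1.7903 + 1.2433 + 0.6558 + 1.2433 + 0.6558 + 1.2433 + 1.7903) / 7 = 1.23173
bias = 1.23173 − 1.7903

bias = −0.5586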